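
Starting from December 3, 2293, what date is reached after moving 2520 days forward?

October 28, 2300

Count 2520 days after December 3, 2293:
Day-of-year of December 3, 2293: 337.
Day-of-year of October 28, 2300: 301.
2293 has 365 days, so 365 − 337 = 28 days remain in 2293.
Full years: 2294: 365; 2295: 365; 2296: 366; 2297: 365; 2298: 365; 2299: 365. Sum = 2191.
Total: 28 + 2191 + 301 = 2520 days.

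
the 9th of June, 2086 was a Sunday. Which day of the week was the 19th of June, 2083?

Count forward from the earlier date (June 19, 2083) to the later (June 9, 2086):
Day-of-year of June 19, 2083: 170.
Day-of-year of June 9, 2086: 160.
2083 has 365 days, so 365 − 170 = 195 days remain in 2083.
Full years: 2084: 366; 2085: 365. Sum = 731.
Total: 195 + 731 + 160 = 1086 days.
1086 mod 7 = 1, so 1 day before Sunday is Saturday.

Saturday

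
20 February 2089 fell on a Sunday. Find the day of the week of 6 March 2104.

From February 20, 2089 to February 20, 2104: 15 years, of which 2 contain a Feb 29 — 13×365 + 2×366 = 5477 days.
(2100 is not a leap year (divisible by 100 but not 400).)
February 2104: 29 − 20 = 9 days remain (2104 is a leap year, so February has 29 days).
March 1–6, 2104: 6 days.
Residual: 15 days.
Total: 5492 days.
5492 mod 7 = 4, so 4 days after Sunday is Thursday.

Thursday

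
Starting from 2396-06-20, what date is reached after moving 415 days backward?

2395-05-02

Count 415 days before June 20, 2396:
May 2395: 31 − 2 = 29 days remain.
Then 12 full months totalling 366 days.
June 1–20, 2396: 20 days.
Total: 29 + 366 + 20 = 415 days.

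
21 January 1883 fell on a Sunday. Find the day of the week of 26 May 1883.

Saturday

January 1883: 31 − 21 = 10 days remain.
Then February 1883 (28), March (31), April (30): 28 + 31 + 30 = 89 days.
May 1–26, 1883: 26 days.
Total: 10 + 89 + 26 = 125 days.
125 mod 7 = 6, so 6 days after Sunday is Saturday.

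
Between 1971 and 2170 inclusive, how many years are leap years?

49

Years divisible by 4: 1972, 1976, …, 2168 — 50 in all.
Of these, 2100 is divisible by 100 but not 400, so not leap.
2000 is divisible by 400, so still leap.
Leap years: 50 − 1 = 49.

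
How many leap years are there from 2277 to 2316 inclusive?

Years divisible by 4 in [2277, 2316]: 2280, 2284, 2288, 2292, 2296, 2300, 2304, 2308, 2312, 2316.
Of these, 2300 is divisible by 100 but not 400, so not leap.
Leap years: 10 − 1 = 9.

9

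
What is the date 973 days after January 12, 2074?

September 11, 2076

Count 973 days after January 12, 2074:
January 2074: 31 − 12 = 19 days remain.
Then 31 full months totalling 943 days.
September 1–11, 2076: 11 days.
Total: 19 + 943 + 11 = 973 days.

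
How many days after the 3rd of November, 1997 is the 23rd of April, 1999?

Day-of-year of November 3, 1997: 307.
Day-of-year of April 23, 1999: 113.
1997 has 365 days, so 365 − 307 = 58 days remain in 1997.
Full years: 1998: 365. Sum = 365.
Total: 58 + 365 + 113 = 536 days.

536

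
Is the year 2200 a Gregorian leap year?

2200 is not a leap year (divisible by 100 but not 400).

No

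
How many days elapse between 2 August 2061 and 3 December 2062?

August 2, 2061 → August 2, 2062: 365 days.
August 2062: 31 − 2 = 29 days remain.
Then September (30), October (31), November (30): 30 + 31 + 30 = 91 days.
December 1–3, 2062: 3 days.
Residual: 123 days.
Total: 488 days.

488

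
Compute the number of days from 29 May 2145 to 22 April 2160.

Day-of-year of May 29, 2145: 149.
Day-of-year of April 22, 2160: 113.
2145 has 365 days, so 365 − 149 = 216 days remain in 2145.
Full years 2146–2159: 11 common + 3 leap = 11×365 + 3×366 = 5113 days.
Total: 216 + 5113 + 113 = 5442 days.

5442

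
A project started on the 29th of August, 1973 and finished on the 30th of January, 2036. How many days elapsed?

Day-of-year of August 29, 1973: 241.
Day-of-year of January 30, 2036: 30.
1973 has 365 days, so 365 − 241 = 124 days remain in 1973.
Full years 1974–2035: 47 common + 15 leap = 47×365 + 15×366 = 22645 days.
Total: 124 + 22645 + 30 = 22799 days.

22799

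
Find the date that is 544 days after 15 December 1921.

12 June 1923

Count 544 days after December 15, 1921:
December 1921: 31 − 15 = 16 days remain.
Then 17 full months totalling 516 days.
June 1–12, 1923: 12 days.
Total: 16 + 516 + 12 = 544 days.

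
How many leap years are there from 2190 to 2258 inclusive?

16

Years divisible by 4: 2192, 2196, …, 2256 — 17 in all.
Of these, 2200 is divisible by 100 but not 400, so not leap.
Leap years: 17 − 1 = 16.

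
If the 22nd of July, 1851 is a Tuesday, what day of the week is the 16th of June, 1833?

Sunday

Count forward from the earlier date (June 16, 1833) to the later (July 22, 1851):
Day-of-year of June 16, 1833: 167.
Day-of-year of July 22, 1851: 203.
1833 has 365 days, so 365 − 167 = 198 days remain in 1833.
Full years 1834–1850: 13 common + 4 leap = 13×365 + 4×366 = 6209 days.
Total: 198 + 6209 + 203 = 6610 days.
6610 mod 7 = 2, so 2 days before Tuesday is Sunday.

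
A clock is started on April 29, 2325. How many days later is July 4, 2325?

April 2325: 30 − 29 = 1 day remains.
Then May (31), June (30): 31 + 30 = 61 days.
July 1–4, 2325: 4 days.
Total: 1 + 61 + 4 = 66 days.

66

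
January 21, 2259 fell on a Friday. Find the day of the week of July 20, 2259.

January 2259: 31 − 21 = 10 days remain.
Then February 2259 (28), March (31), April (30), May (31), June (30): 28 + 31 + 30 + 31 + 30 = 150 days.
July 1–20, 2259: 20 days.
Total: 10 + 150 + 20 = 180 days.
180 mod 7 = 5, so 5 days after Friday is Wednesday.

Wednesday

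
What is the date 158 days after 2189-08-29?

2190-02-03

Count 158 days after August 29, 2189:
August 2189: 31 − 29 = 2 days remain.
Then September (30), October (31), November (30), December (31), January (31): 30 + 31 + 30 + 31 + 31 = 153 days.
February 1–3, 2190: 3 days (2190 is not a leap year).
Residual: 158 days.
Total: 158 days.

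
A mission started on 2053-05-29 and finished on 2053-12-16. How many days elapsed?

201

May 2053: 31 − 29 = 2 days remain.
Then June (30), July (31), August (31), September (30), October (31), November (30): 30 + 31 + 31 + 30 + 31 + 30 = 183 days.
December 1–16, 2053: 16 days.
Total: 2 + 183 + 16 = 201 days.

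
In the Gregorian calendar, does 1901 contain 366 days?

1901 is not a leap year.

No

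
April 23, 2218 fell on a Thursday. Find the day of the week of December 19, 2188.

Friday

Count forward from the earlier date (December 19, 2188) to the later (April 23, 2218):
Day-of-year of December 19, 2188: 354.
Day-of-year of April 23, 2218: 113.
2188 has 366 days, so 366 − 354 = 12 days remain in 2188.
Full years 2189–2217: 23 common + 6 leap = 23×365 + 6×366 = 10591 days.
Total: 12 + 10591 + 113 = 10716 days.
10716 mod 7 = 6, so 6 days before Thursday is Friday.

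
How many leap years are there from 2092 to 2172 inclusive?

20

Years divisible by 4: 2092, 2096, …, 2172 — 21 in all.
Of these, 2100 is divisible by 100 but not 400, so not leap.
Leap years: 21 − 1 = 20.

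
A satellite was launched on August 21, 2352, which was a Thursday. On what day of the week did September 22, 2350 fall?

Count forward from the earlier date (September 22, 2350) to the later (August 21, 2352):
Day-of-year of September 22, 2350: 265.
Day-of-year of August 21, 2352: 234.
2350 has 365 days, so 365 − 265 = 100 days remain in 2350.
Full years: 2351: 365. Sum = 365.
Total: 100 + 365 + 234 = 699 days.
699 mod 7 = 6, so 6 days before Thursday is Friday.

Friday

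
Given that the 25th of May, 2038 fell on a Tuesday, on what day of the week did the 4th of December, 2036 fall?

Count forward from the earlier date (December 4, 2036) to the later (May 25, 2038):
December 2036: 31 − 4 = 27 days remain.
Then 16 full months totalling 485 days.
May 1–25, 2038: 25 days.
Total: 27 + 485 + 25 = 537 days.
537 mod 7 = 5, so 5 days before Tuesday is Thursday.

Thursday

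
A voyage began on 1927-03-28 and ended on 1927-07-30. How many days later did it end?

124

March 1927: 31 − 28 = 3 days remain.
Then April (30), May (31), June (30): 30 + 31 + 30 = 91 days.
July 1–30, 1927: 30 days.
Total: 3 + 91 + 30 = 124 days.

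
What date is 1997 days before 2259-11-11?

2254-05-24

Count 1997 days before November 11, 2259:
Day-of-year of May 24, 2254: 144.
Day-of-year of November 11, 2259: 315.
2254 has 365 days, so 365 − 144 = 221 days remain in 2254.
Full years: 2255: 365; 2256: 366; 2257: 365; 2258: 365. Sum = 1461.
Total: 221 + 1461 + 315 = 1997 days.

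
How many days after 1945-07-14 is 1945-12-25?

July 1945: 31 − 14 = 17 days remain.
Then August (31), September (30), October (31), November (30): 31 + 30 + 31 + 30 = 122 days.
December 1–25, 1945: 25 days.
Total: 17 + 122 + 25 = 164 days.

164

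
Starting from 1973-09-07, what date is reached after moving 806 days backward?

1971-06-24

Count 806 days before September 7, 1973:
June 24, 1971 → June 24, 1972: 366 days (1972 is a leap year).
June 24, 1972 → June 24, 1973: 365 days.
June 1973: 30 − 24 = 6 days remain.
Then July (31), August (31): 31 + 31 = 62 days.
September 1–7, 1973: 7 days.
Residual: 75 days.
Total: 806 days.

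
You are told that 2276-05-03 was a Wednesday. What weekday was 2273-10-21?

Count forward from the earlier date (October 21, 2273) to the later (May 3, 2276):
October 21, 2273 → October 21, 2274: 365 days.
October 21, 2274 → October 21, 2275: 365 days.
October 2275: 31 − 21 = 10 days remain.
Then November (30), December (31), January (31), February 2276 (29), March (31), April (30): 30 + 31 + 31 + 29 + 31 + 30 = 182 days.
May 1–3, 2276: 3 days.
Residual: 195 days.
Total: 925 days.
925 mod 7 = 1, so 1 day before Wednesday is Tuesday.

Tuesday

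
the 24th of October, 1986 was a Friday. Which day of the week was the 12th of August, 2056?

Day-of-year of October 24, 1986: 297.
Day-of-year of August 12, 2056: 225.
1986 has 365 days, so 365 − 297 = 68 days remain in 1986.
Full years 1987–2055: 52 common + 17 leap = 52×365 + 17×366 = 25202 days.
Total: 68 + 25202 + 225 = 25495 days.
25495 mod 7 = 1, so 1 day after Friday is Saturday.

Saturday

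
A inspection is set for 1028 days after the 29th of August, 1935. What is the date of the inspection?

the 22nd of June, 1938

Count 1028 days after August 29, 1935:
August 29, 1935 → August 29, 1936: 366 days (1936 is a leap year).
August 29, 1936 → August 29, 1937: 365 days.
August 1937: 31 − 29 = 2 days remain.
Then 9 full months totalling 273 days.
June 1–22, 1938: 22 days.
Residual: 297 days.
Total: 1028 days.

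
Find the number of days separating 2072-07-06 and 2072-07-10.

4

Within July 2072: 10 − 6 = 4 days.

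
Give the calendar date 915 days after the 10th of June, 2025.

the 12th of December, 2027

Count 915 days after June 10, 2025:
June 2025: 30 − 10 = 20 days remain.
Then 29 full months totalling 883 days.
December 1–12, 2027: 12 days.
Total: 20 + 883 + 12 = 915 days.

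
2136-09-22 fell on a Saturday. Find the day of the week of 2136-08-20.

Count forward from the earlier date (August 20, 2136) to the later (September 22, 2136):
August 2136: 31 − 20 = 11 days remain.
September 1–22, 2136: 22 days.
Total: 11 + 22 = 33 days.
33 mod 7 = 5, so 5 days before Saturday is Monday.

Monday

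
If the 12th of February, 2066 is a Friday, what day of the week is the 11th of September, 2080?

Wednesday

From February 12, 2066 to February 12, 2080: 14 years, of which 3 contain a Feb 29 — 11×365 + 3×366 = 5113 days.
February 2080: 29 − 12 = 17 days remain (2080 is a leap year, so February has 29 days).
Then March (31), April (30), May (31), June (30), July (31), August (31): 31 + 30 + 31 + 30 + 31 + 31 = 184 days.
September 1–11, 2080: 11 days.
Residual: 212 days.
Total: 5325 days.
5325 mod 7 = 5, so 5 days after Friday is Wednesday.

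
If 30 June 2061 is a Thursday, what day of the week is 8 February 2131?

From June 30, 2061 to June 30, 2130: 69 years, of which 16 contain a Feb 29 — 53×365 + 16×366 = 25201 days.
(2100 is not a leap year (divisible by 100 but not 400).)
June 2130: 30 − 30 = 0 days remain.
Then July (31), August (31), September (30), October (31), November (30), December (31), January (31): 31 + 31 + 30 + 31 + 30 + 31 + 31 = 215 days.
February 1–8, 2131: 8 days (2131 is not a leap year).
Residual: 223 days.
Total: 25424 days.
25424 is a multiple of 7, so 8 February 2131 falls on the same weekday: Thursday.

Thursday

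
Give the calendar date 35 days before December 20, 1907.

November 15, 1907

Count 35 days before December 20, 1907:
November 1907: 30 − 15 = 15 days remain.
December 1–20, 1907: 20 days.
Total: 15 + 20 = 35 days.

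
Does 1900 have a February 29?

No

1900 is not a leap year (divisible by 100 but not 400).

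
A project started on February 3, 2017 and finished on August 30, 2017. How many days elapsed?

February 2017: 28 − 3 = 25 days remain (2017 is not a leap year, so February has 28 days).
Then March (31), April (30), May (31), June (30), July (31): 31 + 30 + 31 + 30 + 31 = 153 days.
August 1–30, 2017: 30 days.
Total: 25 + 153 + 30 = 208 days.

208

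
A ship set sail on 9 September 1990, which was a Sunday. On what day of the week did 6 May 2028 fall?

Day-of-year of September 9, 1990: 252.
Day-of-year of May 6, 2028: 127.
1990 has 365 days, so 365 − 252 = 113 days remain in 1990.
Full years 1991–2027: 28 common + 9 leap = 28×365 + 9×366 = 13514 days.
Total: 113 + 13514 + 127 = 13754 days.
13754 mod 7 = 6, so 6 days after Sunday is Saturday.

Saturday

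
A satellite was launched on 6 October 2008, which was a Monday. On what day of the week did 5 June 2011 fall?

Sunday

October 6, 2008 → October 6, 2009: 365 days.
October 6, 2009 → October 6, 2010: 365 days.
October 2010: 31 − 6 = 25 days remain.
Then November (30), December (31), January (31), February 2011 (28), March (31), April (30), May (31): 30 + 31 + 31 + 28 + 31 + 30 + 31 = 212 days.
June 1–5, 2011: 5 days.
Residual: 242 days.
Total: 972 days.
972 mod 7 = 6, so 6 days after Monday is Sunday.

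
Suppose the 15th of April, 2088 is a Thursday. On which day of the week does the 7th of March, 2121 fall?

Friday

Day-of-year of April 15, 2088: 106.
Day-of-year of March 7, 2121: 66.
2088 has 366 days, so 366 − 106 = 260 days remain in 2088.
Full years 2089–2120: 25 common + 7 leap = 25×365 + 7×366 = 11687 days.
Total: 260 + 11687 + 66 = 12013 days.
12013 mod 7 = 1, so 1 day after Thursday is Friday.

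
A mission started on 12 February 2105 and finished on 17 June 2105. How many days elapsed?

February 2105: 28 − 12 = 16 days remain (2105 is not a leap year, so February has 28 days).
Then March (31), April (30), May (31): 31 + 30 + 31 = 92 days.
June 1–17, 2105: 17 days.
Total: 16 + 92 + 17 = 125 days.

125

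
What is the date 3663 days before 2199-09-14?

2189-09-03

Count 3663 days before September 14, 2199:
Day-of-year of September 3, 2189: 246.
Day-of-year of September 14, 2199: 257.
2189 has 365 days, so 365 − 246 = 119 days remain in 2189.
Full years 2190–2198: 7 common + 2 leap = 7×365 + 2×366 = 3287 days.
Total: 119 + 3287 + 257 = 3663 days.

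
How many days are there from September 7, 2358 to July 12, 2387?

Day-of-year of September 7, 2358: 250.
Day-of-year of July 12, 2387: 193.
2358 has 365 days, so 365 − 250 = 115 days remain in 2358.
Full years 2359–2386: 21 common + 7 leap = 21×365 + 7×366 = 10227 days.
Total: 115 + 10227 + 193 = 10535 days.

10535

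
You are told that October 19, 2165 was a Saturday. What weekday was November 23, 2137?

Saturday

Count forward from the earlier date (November 23, 2137) to the later (October 19, 2165):
Day-of-year of November 23, 2137: 327.
Day-of-year of October 19, 2165: 292.
2137 has 365 days, so 365 − 327 = 38 days remain in 2137.
Full years 2138–2164: 20 common + 7 leap = 20×365 + 7×366 = 9862 days.
Total: 38 + 9862 + 292 = 10192 days.
10192 is a multiple of 7, so November 23, 2137 falls on the same weekday: Saturday.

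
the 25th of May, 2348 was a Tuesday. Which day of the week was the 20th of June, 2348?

Sunday

May 2348: 31 − 25 = 6 days remain.
June 1–20, 2348: 20 days.
Total: 6 + 20 = 26 days.
26 mod 7 = 5, so 5 days after Tuesday is Sunday.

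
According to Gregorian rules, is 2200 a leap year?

2200 is not a leap year (divisible by 100 but not 400).

No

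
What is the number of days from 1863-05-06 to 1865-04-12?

Day-of-year of May 6, 1863: 126.
Day-of-year of April 12, 1865: 102.
1863 has 365 days, so 365 − 126 = 239 days remain in 1863.
Full years: 1864: 366. Sum = 366.
Total: 239 + 366 + 102 = 707 days.

707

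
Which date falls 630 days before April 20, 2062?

July 29, 2060

Count 630 days before April 20, 2062:
July 2060: 31 − 29 = 2 days remain.
Then 20 full months totalling 608 days.
April 1–20, 2062: 20 days.
Total: 2 + 608 + 20 = 630 days.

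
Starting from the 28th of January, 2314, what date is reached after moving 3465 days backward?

the 3rd of August, 2304

Count 3465 days before January 28, 2314:
From August 3, 2304 to August 3, 2313: 9 years, of which 2 contain a Feb 29 — 7×365 + 2×366 = 3287 days.
August 2313: 31 − 3 = 28 days remain.
Then September (30), October (31), November (30), December (31): 30 + 31 + 30 + 31 = 122 days.
January 1–28, 2314: 28 days.
Residual: 178 days.
Total: 3465 days.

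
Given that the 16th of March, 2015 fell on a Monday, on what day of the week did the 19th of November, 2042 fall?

Day-of-year of March 16, 2015: 75.
Day-of-year of November 19, 2042: 323.
2015 has 365 days, so 365 − 75 = 290 days remain in 2015.
Full years 2016–2041: 19 common + 7 leap = 19×365 + 7×366 = 9497 days.
Total: 290 + 9497 + 323 = 10110 days.
10110 mod 7 = 2, so 2 days after Monday is Wednesday.

Wednesday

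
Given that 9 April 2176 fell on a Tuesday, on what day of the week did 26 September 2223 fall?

Friday

Day-of-year of April 9, 2176: 100.
Day-of-year of September 26, 2223: 269.
2176 has 366 days, so 366 − 100 = 266 days remain in 2176.
Full years 2177–2222: 36 common + 10 leap = 36×365 + 10×366 = 16800 days.
Total: 266 + 16800 + 269 = 17335 days.
17335 mod 7 = 3, so 3 days after Tuesday is Friday.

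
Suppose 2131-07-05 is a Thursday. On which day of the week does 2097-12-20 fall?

Count forward from the earlier date (December 20, 2097) to the later (July 5, 2131):
From December 20, 2097 to December 20, 2130: 33 years, of which 7 contain a Feb 29 — 26×365 + 7×366 = 12052 days.
(2100 is not a leap year (divisible by 100 but not 400).)
December 2130: 31 − 20 = 11 days remain.
Then January (31), February 2131 (28), March (31), April (30), May (31), June (30): 31 + 28 + 31 + 30 + 31 + 30 = 181 days.
July 1–5, 2131: 5 days.
Residual: 197 days.
Total: 12249 days.
12249 mod 7 = 6, so 6 days before Thursday is Friday.

Friday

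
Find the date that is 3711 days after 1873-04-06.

1883-06-04

Count 3711 days after April 6, 1873:
From April 6, 1873 to April 6, 1883: 10 years, of which 2 contain a Feb 29 — 8×365 + 2×366 = 3652 days.
April 1883: 30 − 6 = 24 days remain.
Then May (31): 31 days.
June 1–4, 1883: 4 days.
Residual: 59 days.
Total: 3711 days.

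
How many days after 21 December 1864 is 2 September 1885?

From December 21, 1864 to December 21, 1884: 20 years, of which 5 contain a Feb 29 — 15×365 + 5×366 = 7305 days.
December 1884: 31 − 21 = 10 days remain.
Then January (31), February 1885 (28), March (31), April (30), May (31), June (30), July (31), August (31): 31 + 28 + 31 + 30 + 31 + 30 + 31 + 31 = 243 days.
September 1–2, 1885: 2 days.
Residual: 255 days.
Total: 7560 days.

7560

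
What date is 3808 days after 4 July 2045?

7 December 2055

Count 3808 days after July 4, 2045:
Day-of-year of July 4, 2045: 185.
Day-of-year of December 7, 2055: 341.
2045 has 365 days, so 365 − 185 = 180 days remain in 2045.
Full years 2046–2054: 7 common + 2 leap = 7×365 + 2×366 = 3287 days.
Total: 180 + 3287 + 341 = 3808 days.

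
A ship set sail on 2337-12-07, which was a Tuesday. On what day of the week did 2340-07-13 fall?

December 7, 2337 → December 7, 2338: 365 days.
December 7, 2338 → December 7, 2339: 365 days.
December 2339: 31 − 7 = 24 days remain.
Then January (31), February 2340 (29), March (31), April (30), May (31), June (30): 31 + 29 + 31 + 30 + 31 + 30 = 182 days.
July 1–13, 2340: 13 days.
Residual: 219 days.
Total: 949 days.
949 mod 7 = 4, so 4 days after Tuesday is Saturday.

Saturday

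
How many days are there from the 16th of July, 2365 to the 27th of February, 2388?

From July 16, 2365 to July 16, 2387: 22 years, of which 5 contain a Feb 29 — 17×365 + 5×366 = 8035 days.
July 2387: 31 − 16 = 15 days remain.
Then August (31), September (30), October (31), November (30), December (31), January (31): 31 + 30 + 31 + 30 + 31 + 31 = 184 days.
February 1–27, 2388: 27 days (2388 is a leap year).
Residual: 226 days.
Total: 8261 days.

8261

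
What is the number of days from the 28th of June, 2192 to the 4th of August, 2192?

37

June 2192: 30 − 28 = 2 days remain.
Then July (31): 31 days.
August 1–4, 2192: 4 days.
Total: 2 + 31 + 4 = 37 days.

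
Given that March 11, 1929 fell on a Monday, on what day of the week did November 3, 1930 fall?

Monday

Day-of-year of March 11, 1929: 70.
Day-of-year of November 3, 1930: 307.
1929 has 365 days, so 365 − 70 = 295 days remain in 1929.
Total: 295 + 307 = 602 days.
602 is a multiple of 7, so November 3, 1930 falls on the same weekday: Monday.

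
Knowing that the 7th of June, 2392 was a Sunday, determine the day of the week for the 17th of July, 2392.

Friday

June 2392: 30 − 7 = 23 days remain.
July 1–17, 2392: 17 days.
Total: 23 + 17 = 40 days.
40 mod 7 = 5, so 5 days after Sunday is Friday.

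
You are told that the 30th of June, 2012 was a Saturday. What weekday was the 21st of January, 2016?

Thursday

Day-of-year of June 30, 2012: 182.
Day-of-year of January 21, 2016: 21.
2012 has 366 days, so 366 − 182 = 184 days remain in 2012.
Full years: 2013: 365; 2014: 365; 2015: 365. Sum = 1095.
Total: 184 + 1095 + 21 = 1300 days.
1300 mod 7 = 5, so 5 days after Saturday is Thursday.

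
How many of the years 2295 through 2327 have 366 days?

Years divisible by 4 in [2295, 2327]: 2296, 2300, 2304, 2308, 2312, 2316, 2320, 2324.
Of these, 2300 is divisible by 100 but not 400, so not leap.
Leap years: 8 − 1 = 7.

7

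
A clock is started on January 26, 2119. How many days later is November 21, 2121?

1030

January 2119: 31 − 26 = 5 days remain.
Then 33 full months totalling 1004 days.
November 1–21, 2121: 21 days.
Total: 5 + 1004 + 21 = 1030 days.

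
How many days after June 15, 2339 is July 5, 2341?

751

Day-of-year of June 15, 2339: 166.
Day-of-year of July 5, 2341: 186.
2339 has 365 days, so 365 − 166 = 199 days remain in 2339.
Full years: 2340: 366. Sum = 366.
Total: 199 + 366 + 186 = 751 days.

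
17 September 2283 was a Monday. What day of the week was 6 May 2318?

Day-of-year of September 17, 2283: 260.
Day-of-year of May 6, 2318: 126.
2283 has 365 days, so 365 − 260 = 105 days remain in 2283.
Full years 2284–2317: 26 common + 8 leap = 26×365 + 8×366 = 12418 days.
Total: 105 + 12418 + 126 = 12649 days.
12649 is a multiple of 7, so 6 May 2318 falls on the same weekday: Monday.

Monday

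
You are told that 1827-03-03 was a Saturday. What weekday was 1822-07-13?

Saturday

Count forward from the earlier date (July 13, 1822) to the later (March 3, 1827):
Day-of-year of July 13, 1822: 194.
Day-of-year of March 3, 1827: 62.
1822 has 365 days, so 365 − 194 = 171 days remain in 1822.
Full years: 1823: 365; 1824: 366; 1825: 365; 1826: 365. Sum = 1461.
Total: 171 + 1461 + 62 = 1694 days.
1694 is a multiple of 7, so 1822-07-13 falls on the same weekday: Saturday.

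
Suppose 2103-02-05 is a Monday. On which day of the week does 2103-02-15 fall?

Within February 2103: 15 − 5 = 10 days.
10 mod 7 = 3, so 3 days after Monday is Thursday.

Thursday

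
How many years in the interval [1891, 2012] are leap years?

Years divisible by 4: 1892, 1896, …, 2012 — 31 in all.
Of these, 1900 is divisible by 100 but not 400, so not leap.
2000 is divisible by 400, so still leap.
Leap years: 31 − 1 = 30.

30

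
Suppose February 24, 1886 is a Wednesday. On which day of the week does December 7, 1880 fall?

Tuesday

Count forward from the earlier date (December 7, 1880) to the later (February 24, 1886):
December 7, 1880 → December 7, 1881: 365 days.
December 7, 1881 → December 7, 1882: 365 days.
December 7, 1882 → December 7, 1883: 365 days.
December 7, 1883 → December 7, 1884: 366 days (1884 is a leap year).
December 7, 1884 → December 7, 1885: 365 days.
December 1885: 31 − 7 = 24 days remain.
Then January (31): 31 days.
February 1–24, 1886: 24 days (1886 is not a leap year).
Residual: 79 days.
Total: 1905 days.
1905 mod 7 = 1, so 1 day before Wednesday is Tuesday.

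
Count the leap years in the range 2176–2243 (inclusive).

16

Years divisible by 4: 2176, 2180, …, 2240 — 17 in all.
Of these, 2200 is divisible by 100 but not 400, so not leap.
Leap years: 17 − 1 = 16.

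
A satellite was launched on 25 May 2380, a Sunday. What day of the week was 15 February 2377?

Count forward from the earlier date (February 15, 2377) to the later (May 25, 2380):
February 15, 2377 → February 15, 2378: 365 days.
February 15, 2378 → February 15, 2379: 365 days.
February 15, 2379 → February 15, 2380: 365 days.
February 2380: 29 − 15 = 14 days remain (2380 is a leap year, so February has 29 days).
Then March (31), April (30): 31 + 30 = 61 days.
May 1–25, 2380: 25 days.
Residual: 100 days.
Total: 1195 days.
1195 mod 7 = 5, so 5 days before Sunday is Tuesday.

Tuesday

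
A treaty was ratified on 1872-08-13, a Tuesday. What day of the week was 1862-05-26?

Count forward from the earlier date (May 26, 1862) to the later (August 13, 1872):
Day-of-year of May 26, 1862: 146.
Day-of-year of August 13, 1872: 226.
1862 has 365 days, so 365 − 146 = 219 days remain in 1862.
Full years 1863–1871: 7 common + 2 leap = 7×365 + 2×366 = 3287 days.
Total: 219 + 3287 + 226 = 3732 days.
3732 mod 7 = 1, so 1 day before Tuesday is Monday.

Monday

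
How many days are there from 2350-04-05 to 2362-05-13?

From April 5, 2350 to April 5, 2362: 12 years, of which 3 contain a Feb 29 — 9×365 + 3×366 = 4383 days.
April 2362: 30 − 5 = 25 days remain.
May 1–13, 2362: 13 days.
Residual: 38 days.
Total: 4421 days.

4421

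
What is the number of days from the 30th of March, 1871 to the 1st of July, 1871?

March 1871: 31 − 30 = 1 day remains.
Then April (30), May (31), June (30): 30 + 31 + 30 = 91 days.
July 1, 1871: 1 day.
Total: 1 + 91 + 1 = 93 days.

93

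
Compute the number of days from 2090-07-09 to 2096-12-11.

Day-of-year of July 9, 2090: 190.
Day-of-year of December 11, 2096: 346.
2090 has 365 days, so 365 − 190 = 175 days remain in 2090.
Full years: 2091: 365; 2092: 366; 2093: 365; 2094: 365; 2095: 365. Sum = 1826.
Total: 175 + 1826 + 346 = 2347 days.

2347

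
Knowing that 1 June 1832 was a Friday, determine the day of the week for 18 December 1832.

Tuesday

June 1832: 30 − 1 = 29 days remain.
Then July (31), August (31), September (30), October (31), November (30): 31 + 31 + 30 + 31 + 30 = 153 days.
December 1–18, 1832: 18 days.
Total: 29 + 153 + 18 = 200 days.
200 mod 7 = 4, so 4 days after Friday is Tuesday.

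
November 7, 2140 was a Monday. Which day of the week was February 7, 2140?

Sunday

Count forward from the earlier date (February 7, 2140) to the later (November 7, 2140):
February 2140: 29 − 7 = 22 days remain (2140 is a leap year, so February has 29 days).
Then March (31), April (30), May (31), June (30), July (31), August (31), September (30), October (31): 31 + 30 + 31 + 30 + 31 + 31 + 30 + 31 = 245 days.
November 1–7, 2140: 7 days.
Total: 22 + 245 + 7 = 274 days.
274 mod 7 = 1, so 1 day before Monday is Sunday.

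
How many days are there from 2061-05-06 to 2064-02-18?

May 6, 2061 → May 6, 2062: 365 days.
May 6, 2062 → May 6, 2063: 365 days.
May 2063: 31 − 6 = 25 days remain.
Then June (30), July (31), August (31), September (30), October (31), November (30), December (31), January (31): 30 + 31 + 31 + 30 + 31 + 30 + 31 + 31 = 245 days.
February 1–18, 2064: 18 days (2064 is a leap year).
Residual: 288 days.
Total: 1018 days.

1018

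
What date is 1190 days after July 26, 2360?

October 29, 2363

Count 1190 days after July 26, 2360:
July 26, 2360 → July 26, 2361: 365 days.
July 26, 2361 → July 26, 2362: 365 days.
July 26, 2362 → July 26, 2363: 365 days.
July 2363: 31 − 26 = 5 days remain.
Then August (31), September (30): 31 + 30 = 61 days.
October 1–29, 2363: 29 days.
Residual: 95 days.
Total: 1190 days.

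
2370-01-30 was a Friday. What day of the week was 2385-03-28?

From January 30, 2370 to January 30, 2385: 15 years, of which 4 contain a Feb 29 — 11×365 + 4×366 = 5479 days.
January 2385: 31 − 30 = 1 day remains.
Then February 2385 (28): 28 days.
March 1–28, 2385: 28 days.
Residual: 57 days.
Total: 5536 days.
5536 mod 7 = 6, so 6 days after Friday is Thursday.

Thursday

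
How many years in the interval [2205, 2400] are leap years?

Years divisible by 4: 2208, 2212, …, 2400 — 49 in all.
Of these, 2300 is divisible by 100 but not 400, so not leap.
2400 is divisible by 400, so still leap.
Leap years: 49 − 1 = 48.

48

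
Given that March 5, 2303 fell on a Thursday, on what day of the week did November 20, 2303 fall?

Friday

March 2303: 31 − 5 = 26 days remain.
Then April (30), May (31), June (30), July (31), August (31), September (30), October (31): 30 + 31 + 30 + 31 + 31 + 30 + 31 = 214 days.
November 1–20, 2303: 20 days.
Total: 26 + 214 + 20 = 260 days.
260 mod 7 = 1, so 1 day after Thursday is Friday.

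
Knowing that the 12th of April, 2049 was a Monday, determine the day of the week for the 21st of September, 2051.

Thursday

April 12, 2049 → April 12, 2050: 365 days.
April 12, 2050 → April 12, 2051: 365 days.
April 2051: 30 − 12 = 18 days remain.
Then May (31), June (30), July (31), August (31): 31 + 30 + 31 + 31 = 123 days.
September 1–21, 2051: 21 days.
Residual: 162 days.
Total: 892 days.
892 mod 7 = 3, so 3 days after Monday is Thursday.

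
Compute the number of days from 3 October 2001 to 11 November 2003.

769

October 3, 2001 → October 3, 2002: 365 days.
October 3, 2002 → October 3, 2003: 365 days.
October 2003: 31 − 3 = 28 days remain.
November 1–11, 2003: 11 days.
Residual: 39 days.
Total: 769 days.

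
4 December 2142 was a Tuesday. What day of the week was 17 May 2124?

Count forward from the earlier date (May 17, 2124) to the later (December 4, 2142):
From May 17, 2124 to May 17, 2142: 18 years, of which 4 contain a Feb 29 — 14×365 + 4×366 = 6574 days.
May 2142: 31 − 17 = 14 days remain.
Then June (30), July (31), August (31), September (30), October (31), November (30): 30 + 31 + 31 + 30 + 31 + 30 = 183 days.
December 1–4, 2142: 4 days.
Residual: 201 days.
Total: 6775 days.
6775 mod 7 = 6, so 6 days before Tuesday is Wednesday.

Wednesday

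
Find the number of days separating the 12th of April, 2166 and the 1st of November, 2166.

203

April 2166: 30 − 12 = 18 days remain.
Then May (31), June (30), July (31), August (31), September (30), October (31): 31 + 30 + 31 + 31 + 30 + 31 = 184 days.
November 1, 2166: 1 day.
Total: 18 + 184 + 1 = 203 days.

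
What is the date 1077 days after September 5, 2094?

August 17, 2097

Count 1077 days after September 5, 2094:
Day-of-year of September 5, 2094: 248.
Day-of-year of August 17, 2097: 229.
2094 has 365 days, so 365 − 248 = 117 days remain in 2094.
Full years: 2095: 365; 2096: 366. Sum = 731.
Total: 117 + 731 + 229 = 1077 days.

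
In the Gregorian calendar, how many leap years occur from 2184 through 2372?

Years divisible by 4: 2184, 2188, …, 2372 — 48 in all.
Of these, 2200, 2300 are divisible by 100 but not 400, so not leap.
Leap years: 48 − 2 = 46.

46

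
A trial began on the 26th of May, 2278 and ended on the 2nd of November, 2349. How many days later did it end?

Day-of-year of May 26, 2278: 146.
Day-of-year of November 2, 2349: 306.
2278 has 365 days, so 365 − 146 = 219 days remain in 2278.
Full years 2279–2348: 53 common + 17 leap = 53×365 + 17×366 = 25567 days.
Total: 219 + 25567 + 306 = 26092 days.

26092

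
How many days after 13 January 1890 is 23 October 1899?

3570

From January 13, 1890 to January 13, 1899: 9 years, of which 2 contain a Feb 29 — 7×365 + 2×366 = 3287 days.
January 1899: 31 − 13 = 18 days remain.
Then February 1899 (28), March (31), April (30), May (31), June (30), July (31), August (31), September (30): 28 + 31 + 30 + 31 + 30 + 31 + 31 + 30 = 242 days.
October 1–23, 1899: 23 days.
Residual: 283 days.
Total: 3570 days.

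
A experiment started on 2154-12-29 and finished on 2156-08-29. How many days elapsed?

609

December 2154: 31 − 29 = 2 days remain.
Then 19 full months totalling 578 days.
August 1–29, 2156: 29 days.
Total: 2 + 578 + 29 = 609 days.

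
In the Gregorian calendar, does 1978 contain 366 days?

1978 is not a leap year.

No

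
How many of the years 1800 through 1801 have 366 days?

Years divisible by 4 in [1800, 1801]: 1800.
Of these, 1800 is divisible by 100 but not 400, so not leap.
Leap years: 1 − 1 = 0.

0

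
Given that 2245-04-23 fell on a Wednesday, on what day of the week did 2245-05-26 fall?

Monday

April 2245: 30 − 23 = 7 days remain.
May 1–26, 2245: 26 days.
Total: 7 + 26 = 33 days.
33 mod 7 = 5, so 5 days after Wednesday is Monday.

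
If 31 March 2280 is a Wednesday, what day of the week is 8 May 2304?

Sunday

Day-of-year of March 31, 2280: 91.
Day-of-year of May 8, 2304: 129.
2280 has 366 days, so 366 − 91 = 275 days remain in 2280.
Full years 2281–2303: 19 common + 4 leap = 19×365 + 4×366 = 8399 days.
Total: 275 + 8399 + 129 = 8803 days.
8803 mod 7 = 4, so 4 days after Wednesday is Sunday.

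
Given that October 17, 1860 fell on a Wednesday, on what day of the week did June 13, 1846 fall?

Count forward from the earlier date (June 13, 1846) to the later (October 17, 1860):
From June 13, 1846 to June 13, 1860: 14 years, of which 4 contain a Feb 29 — 10×365 + 4×366 = 5114 days.
June 1860: 30 − 13 = 17 days remain.
Then July (31), August (31), September (30): 31 + 31 + 30 = 92 days.
October 1–17, 1860: 17 days.
Residual: 126 days.
Total: 5240 days.
5240 mod 7 = 4, so 4 days before Wednesday is Saturday.

Saturday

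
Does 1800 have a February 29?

No

1800 is not a leap year (divisible by 100 but not 400).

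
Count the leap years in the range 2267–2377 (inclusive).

27

Years divisible by 4: 2268, 2272, …, 2376 — 28 in all.
Of these, 2300 is divisible by 100 but not 400, so not leap.
Leap years: 28 − 1 = 27.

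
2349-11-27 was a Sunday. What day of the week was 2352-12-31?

Wednesday

Day-of-year of November 27, 2349: 331.
Day-of-year of December 31, 2352: 366.
2349 has 365 days, so 365 − 331 = 34 days remain in 2349.
Full years: 2350: 365; 2351: 365. Sum = 730.
Total: 34 + 730 + 366 = 1130 days.
1130 mod 7 = 3, so 3 days after Sunday is Wednesday.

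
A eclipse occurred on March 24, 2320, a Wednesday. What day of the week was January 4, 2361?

Day-of-year of March 24, 2320: 84.
Day-of-year of January 4, 2361: 4.
2320 has 366 days, so 366 − 84 = 282 days remain in 2320.
Full years 2321–2360: 30 common + 10 leap = 30×365 + 10×366 = 14610 days.
Total: 282 + 14610 + 4 = 14896 days.
14896 is a multiple of 7, so January 4, 2361 falls on the same weekday: Wednesday.

Wednesday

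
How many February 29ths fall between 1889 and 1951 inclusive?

14

Years divisible by 4: 1892, 1896, …, 1948 — 15 in all.
Of these, 1900 is divisible by 100 but not 400, so not leap.
Leap years: 15 − 1 = 14.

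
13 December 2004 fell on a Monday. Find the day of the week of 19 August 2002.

Monday

Count forward from the earlier date (August 19, 2002) to the later (December 13, 2004):
August 19, 2002 → August 19, 2003: 365 days.
August 19, 2003 → August 19, 2004: 366 days (2004 is a leap year).
August 2004: 31 − 19 = 12 days remain.
Then September (30), October (31), November (30): 30 + 31 + 30 = 91 days.
December 1–13, 2004: 13 days.
Residual: 116 days.
Total: 847 days.
847 is a multiple of 7, so 19 August 2002 falls on the same weekday: Monday.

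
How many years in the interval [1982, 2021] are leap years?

10

Years divisible by 4 in [1982, 2021]: 1984, 1988, 1992, 1996, 2000, 2004, 2008, 2012, 2016, 2020.
2000 is divisible by 400, so still leap.
No century exceptions apply. Count: 10.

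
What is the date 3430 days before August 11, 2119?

March 21, 2110

Count 3430 days before August 11, 2119:
Day-of-year of March 21, 2110: 80.
Day-of-year of August 11, 2119: 223.
2110 has 365 days, so 365 − 80 = 285 days remain in 2110.
Full years 2111–2118: 6 common + 2 leap = 6×365 + 2×366 = 2922 days.
Total: 285 + 2922 + 223 = 3430 days.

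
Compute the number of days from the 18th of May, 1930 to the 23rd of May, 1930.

5

Within May 1930: 23 − 18 = 5 days.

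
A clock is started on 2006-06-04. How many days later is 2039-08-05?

12115

Day-of-year of June 4, 2006: 155.
Day-of-year of August 5, 2039: 217.
2006 has 365 days, so 365 − 155 = 210 days remain in 2006.
Full years 2007–2038: 24 common + 8 leap = 24×365 + 8×366 = 11688 days.
Total: 210 + 11688 + 217 = 12115 days.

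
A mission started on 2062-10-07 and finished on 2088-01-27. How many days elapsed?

Day-of-year of October 7, 2062: 280.
Day-of-year of January 27, 2088: 27.
2062 has 365 days, so 365 − 280 = 85 days remain in 2062.
Full years 2063–2087: 19 common + 6 leap = 19×365 + 6×366 = 9131 days.
Total: 85 + 9131 + 27 = 9243 days.

9243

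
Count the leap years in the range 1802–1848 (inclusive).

12

Years divisible by 4 in [1802, 1848]: 1804, 1808, 1812, 1816, 1820, 1824, 1828, 1832, 1836, 1840, 1844, 1848.
No century exceptions apply. Count: 12.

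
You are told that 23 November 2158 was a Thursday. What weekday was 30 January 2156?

Friday

Count forward from the earlier date (January 30, 2156) to the later (November 23, 2158):
January 30, 2156 → January 30, 2157: 366 days (2156 is a leap year).
January 30, 2157 → January 30, 2158: 365 days.
January 2158: 31 − 30 = 1 day remains.
Then 9 full months totalling 273 days.
November 1–23, 2158: 23 days.
Residual: 297 days.
Total: 1028 days.
1028 mod 7 = 6, so 6 days before Thursday is Friday.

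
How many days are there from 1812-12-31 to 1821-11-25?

Day-of-year of December 31, 1812: 366.
Day-of-year of November 25, 1821: 329.
1812 has 366 days, so 366 − 366 = 0 days remain in 1812.
Full years 1813–1820: 6 common + 2 leap = 6×365 + 2×366 = 2922 days.
Total: 0 + 2922 + 329 = 3251 days.

3251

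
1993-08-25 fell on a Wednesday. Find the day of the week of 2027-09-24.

From August 25, 1993 to August 25, 2027: 34 years, of which 8 contain a Feb 29 — 26×365 + 8×366 = 12418 days.
(2000 is a leap year (divisible by 400).)
August 2027: 31 − 25 = 6 days remain.
September 1–24, 2027: 24 days.
Residual: 30 days.
Total: 12448 days.
12448 mod 7 = 2, so 2 days after Wednesday is Friday.

Friday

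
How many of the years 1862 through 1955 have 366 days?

22

Years divisible by 4: 1864, 1868, …, 1952 — 23 in all.
Of these, 1900 is divisible by 100 but not 400, so not leap.
Leap years: 23 − 1 = 22.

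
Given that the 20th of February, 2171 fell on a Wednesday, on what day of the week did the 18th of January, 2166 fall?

Count forward from the earlier date (January 18, 2166) to the later (February 20, 2171):
January 18, 2166 → January 18, 2167: 365 days.
January 18, 2167 → January 18, 2168: 365 days.
January 18, 2168 → January 18, 2169: 366 days (2168 is a leap year).
January 18, 2169 → January 18, 2170: 365 days.
January 18, 2170 → January 18, 2171: 365 days.
January 2171: 31 − 18 = 13 days remain.
February 1–20, 2171: 20 days (2171 is not a leap year).
Residual: 33 days.
Total: 1859 days.
1859 mod 7 = 4, so 4 days before Wednesday is Saturday.

Saturday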